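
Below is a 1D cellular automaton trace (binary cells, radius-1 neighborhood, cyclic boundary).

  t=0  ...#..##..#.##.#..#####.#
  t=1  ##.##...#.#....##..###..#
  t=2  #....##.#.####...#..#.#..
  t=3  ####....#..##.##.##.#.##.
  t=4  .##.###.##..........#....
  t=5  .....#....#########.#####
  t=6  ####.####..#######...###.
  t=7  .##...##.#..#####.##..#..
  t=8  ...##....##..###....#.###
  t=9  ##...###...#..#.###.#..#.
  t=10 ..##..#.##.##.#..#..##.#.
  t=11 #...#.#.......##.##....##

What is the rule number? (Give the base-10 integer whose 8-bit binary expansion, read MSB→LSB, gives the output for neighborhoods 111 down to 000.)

  ###|#  b7=1 t=0,i=19
  ##.|.  b6=0 t=0,i=7
  #.#|.  b5=0 t=0,i=11
  #..|#  b4=1 t=0,i=0
  .##|.  b3=0 t=0,i=6
  .#.|#  b2=1 t=0,i=3
  ..#|.  b1=0 t=0,i=2
  ...|#  b0=1 t=0,i=1
  bits 10010101 = 149

149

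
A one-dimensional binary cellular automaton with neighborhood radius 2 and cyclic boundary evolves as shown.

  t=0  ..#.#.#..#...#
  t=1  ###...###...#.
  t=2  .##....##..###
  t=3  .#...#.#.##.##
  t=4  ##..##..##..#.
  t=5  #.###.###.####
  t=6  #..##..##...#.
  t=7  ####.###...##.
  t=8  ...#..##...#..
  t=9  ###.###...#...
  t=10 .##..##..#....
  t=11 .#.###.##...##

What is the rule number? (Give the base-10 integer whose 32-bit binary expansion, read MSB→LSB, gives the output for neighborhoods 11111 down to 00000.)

  ##### -> #   bit 31 = 1  t=5,i=12
  ####. -> .   bit 30 = 0  t=5,i=13
  ###.# -> #   bit 29 = 1  t=2,i=13
  ###.. -> #   bit 28 = 1  t=1,i=2
  ##.## -> .   bit 27 = 0  t=2,i=0
  ##.#. -> #   bit 26 = 1  t=3,i=0
  ##..# -> #   bit 25 = 1  t=2,i=9
  ##... -> .   bit 24 = 0  t=1,i=3
  #.### -> .   bit 23 = 0  t=1,i=0
  #.##. -> #   bit 22 = 1  t=2,i=1
  #.#.# -> .   bit 21 = 0  t=0,i=4
  #.#.. -> #   bit 20 = 1  t=0,i=6
  #..## -> #   bit 19 = 1  t=2,i=10
  #..#. -> #   bit 18 = 1  t=0,i=1
  #...# -> .   bit 17 = 0  t=0,i=11
  #.... -> .   bit 16 = 0  t=2,i=4
  .#### -> .   bit 15 = 0  t=5,i=11
  .###. -> #   bit 14 = 1  t=1,i=1
  .##.# -> .   bit 13 = 0  t=3,i=10
  .##.. -> .   bit 12 = 0  t=2,i=2
  .#.## -> #   bit 11 = 1  t=1,i=13
  .#.#. -> .   bit 10 = 0  t=0,i=3
  .#..# -> #   bit 9 = 1  t=0,i=0
  .#... -> .   bit 8 = 0  t=0,i=10
  ..### -> .   bit 7 = 0  t=1,i=6
  ..##. -> #   bit 6 = 1  t=2,i=7
  ..#.# -> #   bit 5 = 1  t=0,i=2
  ..#.. -> .   bit 4 = 0  t=0,i=9
  ...## -> .   bit 3 = 0  t=1,i=5
  ...#. -> #   bit 2 = 1  t=0,i=12
  ....# -> #   bit 1 = 1  t=2,i=5
  ..... -> #   bit 0 = 1  t=8,i=0
  bits 10110110010111000100101001100111 = 3059501671

3059501671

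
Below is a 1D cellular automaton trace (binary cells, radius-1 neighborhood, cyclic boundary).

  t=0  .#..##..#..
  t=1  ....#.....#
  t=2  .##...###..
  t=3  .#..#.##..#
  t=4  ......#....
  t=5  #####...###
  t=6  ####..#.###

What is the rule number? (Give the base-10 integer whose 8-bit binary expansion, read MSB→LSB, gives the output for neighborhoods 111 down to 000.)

  ### -> #   bit 7 = 1  t=2,i=7
  ##. -> .   bit 6 = 0  t=0,i=5
  #.# -> .   bit 5 = 0  t=3,i=0
  #.. -> .   bit 4 = 0  t=0,i=2
  .## -> #   bit 3 = 1  t=0,i=4
  .#. -> .   bit 2 = 0  t=0,i=1
  ..# -> .   bit 1 = 0  t=0,i=0
  ... -> #   bit 0 = 1  t=0,i=10
  bits 10001001 = 137

137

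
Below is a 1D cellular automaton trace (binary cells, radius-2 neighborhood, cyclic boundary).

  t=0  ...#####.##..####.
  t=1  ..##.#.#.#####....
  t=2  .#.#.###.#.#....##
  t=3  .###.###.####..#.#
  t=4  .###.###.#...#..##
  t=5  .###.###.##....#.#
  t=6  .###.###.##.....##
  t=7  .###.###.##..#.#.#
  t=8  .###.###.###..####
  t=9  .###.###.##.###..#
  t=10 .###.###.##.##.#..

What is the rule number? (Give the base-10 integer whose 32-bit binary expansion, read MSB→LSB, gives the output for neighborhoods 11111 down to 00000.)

2734192009

  ##### -> #   bit 31 = 1  t=0,i=5
  ####. -> .   bit 30 = 0  t=0,i=6
  ###.# -> #   bit 29 = 1  t=0,i=7
  ###.. -> .   bit 28 = 0  t=0,i=16
  ##.## -> .   bit 27 = 0  t=0,i=8
  ##.#. -> .   bit 26 = 0  t=1,i=4
  ##..# -> #   bit 25 = 1  t=0,i=11
  ##... -> .   bit 24 = 0  t=0,i=17
  #.### -> #   bit 23 = 1  t=1,i=9
  #.##. -> #   bit 22 = 1  t=0,i=9
  #.#.# -> #   bit 21 = 1  t=1,i=5
  #.#.. -> #   bit 20 = 1  t=2,i=11
  #..## -> #   bit 19 = 1  t=0,i=12
  #..#. -> .   bit 18 = 0  t=3,i=14
  #...# -> .   bit 17 = 0  t=4,i=11
  #.... -> .   bit 16 = 0  t=0,i=0
  .#### -> .   bit 15 = 0  t=0,i=4
  .###. -> #   bit 14 = 1  t=2,i=6
  .##.# -> #   bit 13 = 1  t=1,i=3
  .##.. -> #   bit 12 = 1  t=0,i=10
  .#.## -> .   bit 11 = 0  t=1,i=8
  .#.#. -> #   bit 10 = 1  t=1,i=6
  .#..# -> .   bit 9 = 0  t=4,i=14
  .#... -> #   bit 8 = 1  t=2,i=12
  ..### -> #   bit 7 = 1  t=0,i=3
  ..##. -> .   bit 6 = 0  t=1,i=2
  ..#.# -> .   bit 5 = 0  t=3,i=15
  ..#.. -> .   bit 4 = 0  t=4,i=13
  ...## -> #   bit 3 = 1  t=0,i=2
  ...#. -> .   bit 2 = 0  t=4,i=12
  ....# -> .   bit 1 = 0  t=0,i=1
  ..... -> #   bit 0 = 1  t=1,i=16
  bits 10100010111110000111010110001001 = 2734192009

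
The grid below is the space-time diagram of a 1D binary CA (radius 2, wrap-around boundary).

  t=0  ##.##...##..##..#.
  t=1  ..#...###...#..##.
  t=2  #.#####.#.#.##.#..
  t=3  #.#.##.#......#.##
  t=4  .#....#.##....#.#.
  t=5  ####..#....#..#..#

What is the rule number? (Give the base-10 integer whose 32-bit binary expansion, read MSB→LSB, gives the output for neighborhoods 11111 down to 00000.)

3699835896

  [31] ##### => #  t=2,i=4
  [30] ####. => #  t=2,i=5
  [29] ###.# => .  t=2,i=6
  [28] ###.. => #  t=1,i=8
  [27] ##.## => #  t=0,i=2
  [26] ##.#. => #  t=2,i=7
  [25] ##..# => .  t=0,i=10
  [24] ##... => .  t=0,i=5
  [23] #.### => #  t=2,i=2
  [22] #.##. => .  t=0,i=0
  [21] #.#.# => .  t=2,i=8
  [20] #.#.. => .  t=2,i=15
  [19] #..## => .  t=0,i=11
  [18] #..#. => #  t=0,i=15
  [17] #...# => #  t=0,i=6
  [16] #.... => #  t=3,i=9
  [15] .#### => .  t=2,i=3
  [14] .###. => .  t=1,i=7
  [13] .##.# => .  t=0,i=1
  [12] .##.. => .  t=0,i=4
  [11] .#.## => .  t=0,i=17
  [10] .#.#. => .  t=2,i=9
  [9] .#..# => #  t=1,i=13
  [8] .#... => #  t=1,i=3
  [7] ..### => #  t=1,i=6
  [6] ..##. => #  t=0,i=8
  [5] ..#.# => #  t=0,i=16
  [4] ..#.. => #  t=1,i=2
  [3] ...## => #  t=0,i=7
  [2] ...#. => .  t=1,i=1
  [1] ....# => .  t=3,i=12
  [0] ..... => .  t=3,i=10
  bits 11011100100001110000001111111000 = 3699835896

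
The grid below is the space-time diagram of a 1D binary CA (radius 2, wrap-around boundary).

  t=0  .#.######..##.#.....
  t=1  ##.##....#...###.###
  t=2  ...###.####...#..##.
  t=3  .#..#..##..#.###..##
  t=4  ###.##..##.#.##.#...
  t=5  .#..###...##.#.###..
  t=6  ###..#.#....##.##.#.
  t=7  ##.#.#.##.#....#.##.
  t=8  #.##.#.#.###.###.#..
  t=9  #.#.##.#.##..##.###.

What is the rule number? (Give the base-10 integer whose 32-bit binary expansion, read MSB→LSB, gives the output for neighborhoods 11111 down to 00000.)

133223223

  nb #####: next=.  (t=0,i=5, bit31=0)
  nb ####.: next=.  (t=0,i=7, bit30=0)
  nb ###.#: next=.  (t=1,i=1, bit29=0)
  nb ###..: next=.  (t=0,i=8, bit28=0)
  nb ##.##: next=.  (t=1,i=2, bit27=0)
  nb ##.#.: next=#  (t=0,i=13, bit26=1)
  nb ##..#: next=#  (t=0,i=9, bit25=1)
  nb ##...: next=#  (t=1,i=5, bit24=1)
  nb #.###: next=#  (t=0,i=3, bit23=1)
  nb #.##.: next=#  (t=1,i=3, bit22=1)
  nb #.#.#: next=#  (t=4,i=11, bit21=1)
  nb #.#..: next=#  (t=0,i=14, bit20=1)
  nb #..##: next=.  (t=0,i=10, bit19=0)
  nb #..#.: next=.  (t=3,i=3, bit18=0)
  nb #...#: next=.  (t=1,i=11, bit17=0)
  nb #....: next=.  (t=0,i=16, bit16=0)
  nb .####: next=#  (t=0,i=4, bit15=1)
  nb .###.: next=#  (t=1,i=14, bit14=1)
  nb .##.#: next=.  (t=0,i=12, bit13=0)
  nb .##..: next=#  (t=1,i=4, bit12=1)
  nb .#.##: next=.  (t=0,i=2, bit11=0)
  nb .#.#.: next=.  (t=6,i=6, bit10=0)
  nb .#..#: next=#  (t=2,i=15, bit9=1)
  nb .#...: next=#  (t=0,i=15, bit8=1)
  nb ..###: next=.  (t=1,i=13, bit7=0)
  nb ..##.: next=.  (t=0,i=11, bit6=0)
  nb ..#.#: next=#  (t=0,i=1, bit5=1)
  nb ..#..: next=#  (t=1,i=9, bit4=1)
  nb ...##: next=.  (t=1,i=12, bit3=0)
  nb ...#.: next=#  (t=0,i=0, bit2=1)
  nb ....#: next=#  (t=0,i=19, bit1=1)
  nb .....: next=#  (t=0,i=17, bit0=1)
  bits 00000111111100001101001100110111 = 133223223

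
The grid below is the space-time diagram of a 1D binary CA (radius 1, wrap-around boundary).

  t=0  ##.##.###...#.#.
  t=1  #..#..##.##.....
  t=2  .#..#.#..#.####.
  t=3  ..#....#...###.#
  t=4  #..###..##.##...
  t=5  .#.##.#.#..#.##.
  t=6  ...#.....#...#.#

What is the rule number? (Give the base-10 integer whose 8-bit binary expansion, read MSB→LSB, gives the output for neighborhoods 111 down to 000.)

153

  ### -> #   bit 7 = 1  t=0,i=7
  ##. -> .   bit 6 = 0  t=0,i=1
  #.# -> .   bit 5 = 0  t=0,i=2
  #.. -> #   bit 4 = 1  t=0,i=9
  .## -> #   bit 3 = 1  t=0,i=0
  .#. -> .   bit 2 = 0  t=0,i=12
  ..# -> .   bit 1 = 0  t=0,i=11
  ... -> #   bit 0 = 1  t=0,i=10
  bits 10011001 = 153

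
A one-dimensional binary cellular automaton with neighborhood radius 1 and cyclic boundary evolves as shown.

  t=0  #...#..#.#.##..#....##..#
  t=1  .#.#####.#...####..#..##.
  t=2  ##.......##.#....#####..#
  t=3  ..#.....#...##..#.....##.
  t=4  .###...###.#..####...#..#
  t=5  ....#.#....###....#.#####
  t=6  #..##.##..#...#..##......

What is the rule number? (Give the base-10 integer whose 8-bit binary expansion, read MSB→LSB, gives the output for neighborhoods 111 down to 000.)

  ### -> .   bit 7 = 0  t=1,i=4
  ##. -> .   bit 6 = 0  t=0,i=0
  #.# -> .   bit 5 = 0  t=0,i=8
  #.. -> #   bit 4 = 1  t=0,i=1
  .## -> .   bit 3 = 0  t=0,i=11
  .#. -> #   bit 2 = 1  t=0,i=4
  ..# -> #   bit 1 = 1  t=0,i=3
  ... -> .   bit 0 = 0  t=0,i=2
  bits 00010110 = 22

22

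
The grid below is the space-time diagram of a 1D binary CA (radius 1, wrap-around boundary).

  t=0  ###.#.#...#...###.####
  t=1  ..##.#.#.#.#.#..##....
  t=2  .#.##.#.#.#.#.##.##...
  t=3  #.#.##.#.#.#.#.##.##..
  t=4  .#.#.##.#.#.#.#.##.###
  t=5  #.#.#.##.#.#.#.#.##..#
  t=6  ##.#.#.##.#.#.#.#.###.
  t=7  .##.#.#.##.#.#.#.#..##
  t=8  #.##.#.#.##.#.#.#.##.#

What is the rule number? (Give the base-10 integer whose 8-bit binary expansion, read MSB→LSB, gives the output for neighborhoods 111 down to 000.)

114

  ### -> .   bit 7 = 0  t=0,i=0
  ##. -> #   bit 6 = 1  t=0,i=2
  #.# -> #   bit 5 = 1  t=0,i=3
  #.. -> #   bit 4 = 1  t=0,i=7
  .## -> .   bit 3 = 0  t=0,i=14
  .#. -> .   bit 2 = 0  t=0,i=4
  ..# -> #   bit 1 = 1  t=0,i=9
  ... -> .   bit 0 = 0  t=0,i=8
  bits 01110010 = 114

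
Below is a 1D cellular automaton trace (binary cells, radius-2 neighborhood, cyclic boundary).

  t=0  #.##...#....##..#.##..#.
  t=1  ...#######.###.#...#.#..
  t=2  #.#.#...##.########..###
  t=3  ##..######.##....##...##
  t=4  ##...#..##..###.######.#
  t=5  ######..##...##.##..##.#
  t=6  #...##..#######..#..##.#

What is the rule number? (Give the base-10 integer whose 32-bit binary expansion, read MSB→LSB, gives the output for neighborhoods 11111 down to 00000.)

1972891997

  nb #####: next=.  (t=1,i=5, bit31=0)
  nb ####.: next=#  (t=1,i=8, bit30=1)
  nb ###.#: next=#  (t=1,i=9, bit29=1)
  nb ###..: next=#  (t=2,i=18, bit28=1)
  nb ##.##: next=.  (t=1,i=10, bit27=0)
  nb ##.#.: next=#  (t=1,i=14, bit26=1)
  nb ##..#: next=.  (t=0,i=14, bit25=0)
  nb ##...: next=#  (t=0,i=4, bit24=1)
  nb #.###: next=#  (t=1,i=11, bit23=1)
  nb #.##.: next=.  (t=0,i=2, bit22=0)
  nb #.#.#: next=.  (t=0,i=0, bit21=0)
  nb #.#..: next=#  (t=1,i=15, bit20=1)
  nb #..##: next=.  (t=2,i=20, bit19=0)
  nb #..#.: next=#  (t=0,i=15, bit18=1)
  nb #...#: next=#  (t=0,i=5, bit17=1)
  nb #....: next=#  (t=0,i=9, bit16=1)
  nb .####: next=#  (t=1,i=4, bit15=1)
  nb .###.: next=#  (t=1,i=12, bit14=1)
  nb .##.#: next=#  (t=2,i=9, bit13=1)
  nb .##..: next=#  (t=0,i=3, bit12=1)
  nb .#.##: next=.  (t=0,i=1, bit11=0)
  nb .#.#.: next=.  (t=0,i=23, bit10=0)
  nb .#..#: next=.  (t=4,i=6, bit9=0)
  nb .#...: next=#  (t=0,i=8, bit8=1)
  nb ..###: next=.  (t=1,i=3, bit7=0)
  nb ..##.: next=#  (t=0,i=12, bit6=1)
  nb ..#.#: next=.  (t=0,i=16, bit5=0)
  nb ..#..: next=#  (t=0,i=7, bit4=1)
  nb ...##: next=#  (t=0,i=11, bit3=1)
  nb ...#.: next=#  (t=0,i=6, bit2=1)
  nb ....#: next=.  (t=0,i=10, bit1=0)
  nb .....: next=#  (t=1,i=0, bit0=1)
  bits 01110101100101111111000101011101 = 1972891997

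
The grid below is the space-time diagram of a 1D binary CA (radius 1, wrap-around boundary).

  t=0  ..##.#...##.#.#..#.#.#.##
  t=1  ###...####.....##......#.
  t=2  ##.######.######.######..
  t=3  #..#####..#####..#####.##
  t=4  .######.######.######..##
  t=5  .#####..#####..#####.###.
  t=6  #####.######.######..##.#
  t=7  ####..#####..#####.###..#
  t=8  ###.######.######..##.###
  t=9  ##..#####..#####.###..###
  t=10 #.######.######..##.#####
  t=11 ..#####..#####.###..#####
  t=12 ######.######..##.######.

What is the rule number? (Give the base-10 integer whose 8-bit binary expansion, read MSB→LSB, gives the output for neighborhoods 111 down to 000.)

  nb ###: next=#  (t=1,i=1, bit7=1)
  nb ##.: next=.  (t=0,i=3, bit6=0)
  nb #.#: next=.  (t=0,i=4, bit5=0)
  nb #..: next=#  (t=0,i=0, bit4=1)
  nb .##: next=#  (t=0,i=2, bit3=1)
  nb .#.: next=.  (t=0,i=5, bit2=0)
  nb ..#: next=#  (t=0,i=1, bit1=1)
  nb ...: next=#  (t=0,i=7, bit0=1)
  bits 10011011 = 155

155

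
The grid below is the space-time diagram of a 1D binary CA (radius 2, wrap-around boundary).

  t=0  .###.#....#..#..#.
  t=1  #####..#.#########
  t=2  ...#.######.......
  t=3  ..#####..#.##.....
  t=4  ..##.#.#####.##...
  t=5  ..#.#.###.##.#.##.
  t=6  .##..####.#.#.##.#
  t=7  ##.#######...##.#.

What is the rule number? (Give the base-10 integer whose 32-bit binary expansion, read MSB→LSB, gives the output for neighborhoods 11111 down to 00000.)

  ##### -> .   bit 31 = 0  t=1,i=0
  ####. -> #   bit 30 = 1  t=1,i=3
  ###.# -> #   bit 29 = 1  t=0,i=3
  ###.. -> .   bit 28 = 0  t=1,i=4
  ##.## -> .   bit 27 = 0  t=4,i=12
  ##.#. -> #   bit 26 = 1  t=0,i=4
  ##..# -> #   bit 25 = 1  t=1,i=5
  ##... -> #   bit 24 = 1  t=2,i=11
  #.### -> #   bit 23 = 1  t=1,i=9
  #.##. -> #   bit 22 = 1  t=3,i=11
  #.#.# -> .   bit 21 = 0  t=4,i=5
  #.#.. -> .   bit 20 = 0  t=0,i=5
  #..## -> #   bit 19 = 1  t=0,i=0
  #..#. -> #   bit 18 = 1  t=0,i=12
  #...# -> .   bit 17 = 0  t=5,i=0
  #.... -> #   bit 16 = 1  t=0,i=7
  .#### -> #   bit 15 = 1  t=1,i=10
  .###. -> #   bit 14 = 1  t=0,i=2
  .##.# -> .   bit 13 = 0  t=4,i=3
  .##.. -> .   bit 12 = 0  t=3,i=12
  .#.## -> #   bit 11 = 1  t=1,i=8
  .#.#. -> .   bit 10 = 0  t=5,i=3
  .#..# -> #   bit 9 = 1  t=0,i=11
  .#... -> .   bit 8 = 0  t=0,i=6
  ..### -> #   bit 7 = 1  t=0,i=1
  ..##. -> #   bit 6 = 1  t=4,i=2
  ..#.# -> #   bit 5 = 1  t=1,i=7
  ..#.. -> #   bit 4 = 1  t=0,i=10
  ...## -> .   bit 3 = 0  t=3,i=1
  ...#. -> #   bit 2 = 1  t=0,i=9
  ....# -> .   bit 1 = 0  t=0,i=8
  ..... -> .   bit 0 = 0  t=2,i=0
  bits 01100111110011011100101011110100 = 1741540084

1741540084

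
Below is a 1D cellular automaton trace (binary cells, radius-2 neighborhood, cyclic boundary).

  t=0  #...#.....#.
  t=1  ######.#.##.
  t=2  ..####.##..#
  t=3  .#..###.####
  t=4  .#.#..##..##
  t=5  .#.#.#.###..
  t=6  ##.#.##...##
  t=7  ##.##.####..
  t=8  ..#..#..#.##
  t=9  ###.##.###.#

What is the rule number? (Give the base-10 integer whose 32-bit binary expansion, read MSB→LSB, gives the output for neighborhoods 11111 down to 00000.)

3946715453

  ##### -> #   bit 31 = 1  t=1,i=2
  ####. -> #   bit 30 = 1  t=1,i=4
  ###.# -> #   bit 29 = 1  t=1,i=5
  ###.. -> .   bit 28 = 0  t=5,i=9
  ##.## -> #   bit 27 = 1  t=1,i=11
  ##.#. -> .   bit 26 = 0  t=1,i=6
  ##..# -> #   bit 25 = 1  t=2,i=9
  ##... -> #   bit 24 = 1  t=5,i=10
  #.### -> .   bit 23 = 0  t=1,i=0
  #.##. -> .   bit 22 = 0  t=1,i=9
  #.#.# -> #   bit 21 = 1  t=1,i=7
  #.#.. -> #   bit 20 = 1  t=0,i=0
  #..## -> #   bit 19 = 1  t=2,i=1
  #..#. -> #   bit 18 = 1  t=2,i=10
  #...# -> #   bit 17 = 1  t=0,i=2
  #.... -> .   bit 16 = 0  t=0,i=6
  .#### -> .   bit 15 = 0  t=1,i=1
  .###. -> .   bit 14 = 0  t=3,i=5
  .##.# -> .   bit 13 = 0  t=1,i=10
  .##.. -> #   bit 12 = 1  t=2,i=8
  .#.## -> #   bit 11 = 1  t=1,i=8
  .#.#. -> .   bit 10 = 0  t=0,i=11
  .#..# -> .   bit 9 = 0  t=2,i=0
  .#... -> #   bit 8 = 1  t=0,i=1
  ..### -> .   bit 7 = 0  t=2,i=2
  ..##. -> .   bit 6 = 0  t=4,i=6
  ..#.# -> #   bit 5 = 1  t=0,i=10
  ..#.. -> #   bit 4 = 1  t=0,i=4
  ...## -> #   bit 3 = 1  t=6,i=9
  ...#. -> #   bit 2 = 1  t=0,i=3
  ....# -> .   bit 1 = 0  t=0,i=8
  ..... -> #   bit 0 = 1  t=0,i=7
  bits 11101011001111100001100100111101 = 3946715453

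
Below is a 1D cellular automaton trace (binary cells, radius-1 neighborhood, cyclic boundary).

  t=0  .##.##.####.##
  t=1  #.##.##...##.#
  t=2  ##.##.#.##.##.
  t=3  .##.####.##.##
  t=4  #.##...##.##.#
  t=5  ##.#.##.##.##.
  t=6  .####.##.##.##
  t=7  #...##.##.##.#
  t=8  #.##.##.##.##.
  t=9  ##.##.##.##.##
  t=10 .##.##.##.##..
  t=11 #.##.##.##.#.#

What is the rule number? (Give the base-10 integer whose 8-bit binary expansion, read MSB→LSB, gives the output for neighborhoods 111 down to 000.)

  ###|.  b7=0 t=0,i=8
  ##.|#  b6=1 t=0,i=2
  #.#|#  b5=1 t=0,i=0
  #..|.  b4=0 t=1,i=7
  .##|.  b3=0 t=0,i=1
  .#.|#  b2=1 t=2,i=6
  ..#|#  b1=1 t=1,i=9
  ...|#  b0=1 t=1,i=8
  bits 01100111 = 103

103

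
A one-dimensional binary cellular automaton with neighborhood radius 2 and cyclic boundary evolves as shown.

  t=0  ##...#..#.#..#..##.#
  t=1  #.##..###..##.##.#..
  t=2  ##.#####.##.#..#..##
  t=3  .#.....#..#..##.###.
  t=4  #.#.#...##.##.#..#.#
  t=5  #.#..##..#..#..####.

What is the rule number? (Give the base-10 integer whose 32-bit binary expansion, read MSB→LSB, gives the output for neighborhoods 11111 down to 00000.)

  #####|.  b31=0 t=2,i=5
  ####.|.  b30=0 t=2,i=0
  ###.#|#  b29=1 t=2,i=1
  ###..|.  b28=0 t=0,i=1
  ##.##|.  b27=0 t=0,i=18
  ##.#.|.  b26=0 t=1,i=16
  ##..#|#  b25=1 t=1,i=4
  ##...|#  b24=1 t=0,i=2
  #.###|.  b23=0 t=0,i=19
  #.##.|.  b22=0 t=1,i=2
  #.#.#|#  b21=1 t=4,i=2
  #.#..|.  b20=0 t=0,i=10
  #..##|#  b19=1 t=0,i=15
  #..#.|#  b18=1 t=0,i=7
  #...#|#  b17=1 t=0,i=3
  #....|.  b16=0 t=3,i=3
  .####|.  b15=0 t=2,i=4
  .###.|#  b14=1 t=0,i=0
  .##.#|#  b13=1 t=0,i=17
  .##..|#  b12=1 t=1,i=3
  .#.##|#  b11=1 t=1,i=1
  .#.#.|.  b10=0 t=0,i=9
  .#..#|#  b9=1 t=0,i=6
  .#...|#  b8=1 t=3,i=2
  ..###|#  b7=1 t=1,i=6
  ..##.|.  b6=0 t=0,i=16
  ..#.#|#  b5=1 t=0,i=8
  ..#..|.  b4=0 t=0,i=5
  ...##|.  b3=0 t=4,i=7
  ...#.|.  b2=0 t=0,i=4
  ....#|.  b1=0 t=3,i=5
  .....|#  b0=1 t=3,i=4
  bits 00100011001011100111101110100001 = 590248865

590248865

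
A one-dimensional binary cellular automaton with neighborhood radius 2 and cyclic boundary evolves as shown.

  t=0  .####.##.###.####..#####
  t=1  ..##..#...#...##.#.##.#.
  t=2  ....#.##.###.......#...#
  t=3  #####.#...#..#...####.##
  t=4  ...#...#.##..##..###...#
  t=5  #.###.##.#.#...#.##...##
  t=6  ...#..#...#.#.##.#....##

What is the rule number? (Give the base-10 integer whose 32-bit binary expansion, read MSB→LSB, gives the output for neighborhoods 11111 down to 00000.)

1111606710

  [31] ##### => .  t=0,i=21
  [30] ####. => #  t=0,i=3
  [29] ###.# => .  t=0,i=4
  [28] ###.. => .  t=0,i=16
  [27] ##.## => .  t=0,i=0
  [26] ##.#. => .  t=1,i=16
  [25] ##..# => #  t=0,i=17
  [24] ##... => .  t=2,i=12
  [23] #.### => .  t=0,i=1
  [22] #.##. => #  t=0,i=6
  [21] #.#.# => .  t=1,i=17
  [20] #.#.. => .  t=1,i=22
  [19] #..## => .  t=0,i=18
  [18] #..#. => .  t=1,i=5
  [17] #...# => .  t=1,i=0
  [16] #.... => #  t=2,i=1
  [15] .#### => #  t=0,i=2
  [14] .###. => #  t=0,i=10
  [13] .##.# => .  t=0,i=7
  [12] .##.. => .  t=1,i=3
  [11] .#.## => .  t=1,i=18
  [10] .#.#. => #  t=5,i=10
  [9] .#..# => .  t=3,i=11
  [8] .#... => #  t=1,i=7
  [7] ..### => #  t=0,i=19
  [6] ..##. => .  t=1,i=2
  [5] ..#.# => #  t=2,i=4
  [4] ..#.. => #  t=1,i=6
  [3] ...## => .  t=1,i=1
  [2] ...#. => #  t=1,i=9
  [1] ....# => #  t=2,i=2
  [0] ..... => .  t=2,i=14
  bits 01000010010000011100010110110110 = 1111606710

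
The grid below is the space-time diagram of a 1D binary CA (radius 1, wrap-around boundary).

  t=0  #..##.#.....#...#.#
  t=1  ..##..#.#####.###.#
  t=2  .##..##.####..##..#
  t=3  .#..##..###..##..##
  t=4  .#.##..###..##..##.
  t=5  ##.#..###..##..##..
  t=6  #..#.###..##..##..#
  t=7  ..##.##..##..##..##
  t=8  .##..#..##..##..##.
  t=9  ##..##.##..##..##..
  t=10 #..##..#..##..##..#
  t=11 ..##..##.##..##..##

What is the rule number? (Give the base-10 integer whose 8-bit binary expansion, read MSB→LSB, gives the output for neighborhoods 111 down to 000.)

143

  nb ###: next=#  (t=1,i=9, bit7=1)
  nb ##.: next=.  (t=0,i=0, bit6=0)
  nb #.#: next=.  (t=0,i=5, bit5=0)
  nb #..: next=.  (t=0,i=1, bit4=0)
  nb .##: next=#  (t=0,i=3, bit3=1)
  nb .#.: next=#  (t=0,i=6, bit2=1)
  nb ..#: next=#  (t=0,i=2, bit1=1)
  nb ...: next=#  (t=0,i=8, bit0=1)
  bits 10001111 = 143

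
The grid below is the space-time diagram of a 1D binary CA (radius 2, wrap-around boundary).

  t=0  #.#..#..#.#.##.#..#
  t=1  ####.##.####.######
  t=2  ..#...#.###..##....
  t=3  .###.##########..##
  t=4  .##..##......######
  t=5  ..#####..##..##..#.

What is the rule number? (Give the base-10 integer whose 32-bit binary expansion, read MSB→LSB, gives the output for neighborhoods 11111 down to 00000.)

  #####|.  b31=0 t=1,i=0
  ####.|#  b30=1 t=1,i=2
  ###.#|.  b29=0 t=1,i=3
  ###..|#  b28=1 t=2,i=10
  ##.##|.  b27=0 t=1,i=4
  ##.#.|#  b26=1 t=0,i=1
  ##..#|#  b25=1 t=2,i=11
  ##...|.  b24=0 t=2,i=15
  #.###|#  b23=1 t=1,i=8
  #.##.|.  b22=0 t=0,i=12
  #.#.#|#  b21=1 t=0,i=10
  #.#..|#  b20=1 t=0,i=2
  #..##|#  b19=1 t=0,i=17
  #..#.|.  b18=0 t=0,i=4
  #...#|.  b17=0 t=2,i=4
  #....|.  b16=0 t=2,i=16
  .####|#  b15=1 t=1,i=9
  .###.|#  b14=1 t=2,i=9
  .##.#|#  b13=1 t=0,i=0
  .##..|#  b12=1 t=2,i=14
  .#.##|#  b11=1 t=0,i=11
  .#.#.|#  b10=1 t=0,i=9
  .#..#|#  b9=1 t=0,i=3
  .#...|#  b8=1 t=2,i=3
  ..###|#  b7=1 t=4,i=13
  ..##.|#  b6=1 t=0,i=18
  ..#.#|#  b5=1 t=0,i=8
  ..#..|#  b4=1 t=0,i=5
  ...##|.  b3=0 t=4,i=12
  ...#.|#  b2=1 t=2,i=1
  ....#|.  b1=0 t=2,i=0
  .....|#  b0=1 t=2,i=17
  bits 01010110101110001111111111110101 = 1454964725

1454964725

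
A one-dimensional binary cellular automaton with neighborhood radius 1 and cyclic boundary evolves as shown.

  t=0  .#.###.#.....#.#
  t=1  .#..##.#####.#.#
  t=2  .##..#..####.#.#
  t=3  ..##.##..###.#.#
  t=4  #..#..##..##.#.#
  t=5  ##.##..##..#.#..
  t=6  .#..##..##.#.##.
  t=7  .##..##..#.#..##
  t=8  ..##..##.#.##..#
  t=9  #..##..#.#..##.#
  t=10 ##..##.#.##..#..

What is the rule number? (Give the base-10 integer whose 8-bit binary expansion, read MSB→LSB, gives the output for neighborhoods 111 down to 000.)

  ### -> #   bit 7 = 1  t=0,i=4
  ##. -> #   bit 6 = 1  t=0,i=5
  #.# -> .   bit 5 = 0  t=0,i=0
  #.. -> #   bit 4 = 1  t=0,i=8
  .## -> .   bit 3 = 0  t=0,i=3
  .#. -> #   bit 2 = 1  t=0,i=1
  ..# -> .   bit 1 = 0  t=0,i=12
  ... -> #   bit 0 = 1  t=0,i=9
  bits 11010101 = 213

213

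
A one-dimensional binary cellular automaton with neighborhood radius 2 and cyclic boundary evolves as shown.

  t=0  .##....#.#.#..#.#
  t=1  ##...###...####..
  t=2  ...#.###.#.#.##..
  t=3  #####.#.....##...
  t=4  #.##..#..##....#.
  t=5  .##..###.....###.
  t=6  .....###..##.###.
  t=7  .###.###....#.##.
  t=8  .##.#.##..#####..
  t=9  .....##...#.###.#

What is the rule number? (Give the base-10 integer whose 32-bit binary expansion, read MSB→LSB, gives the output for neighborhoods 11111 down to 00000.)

3629533879

  ##### -> #   bit 31 = 1  t=3,i=2
  ####. -> #   bit 30 = 1  t=1,i=13
  ###.# -> .   bit 29 = 0  t=2,i=7
  ###.. -> #   bit 28 = 1  t=1,i=7
  ##.## -> #   bit 27 = 1  t=6,i=12
  ##.#. -> .   bit 26 = 0  t=2,i=8
  ##..# -> .   bit 25 = 0  t=1,i=15
  ##... -> .   bit 24 = 0  t=0,i=3
  #.### -> .   bit 23 = 0  t=2,i=5
  #.##. -> #   bit 22 = 1  t=0,i=1
  #.#.# -> .   bit 21 = 0  t=0,i=9
  #.#.. -> #   bit 20 = 1  t=0,i=11
  #..## -> .   bit 19 = 0  t=1,i=16
  #..#. -> #   bit 18 = 1  t=0,i=13
  #...# -> #   bit 17 = 1  t=1,i=3
  #.... -> .   bit 16 = 0  t=0,i=4
  .#### -> .   bit 15 = 0  t=1,i=12
  .###. -> #   bit 14 = 1  t=1,i=6
  .##.# -> .   bit 13 = 0  t=6,i=11
  .##.. -> .   bit 12 = 0  t=0,i=2
  .#.## -> #   bit 11 = 1  t=0,i=0
  .#.#. -> .   bit 10 = 0  t=0,i=8
  .#..# -> #   bit 9 = 1  t=0,i=12
  .#... -> .   bit 8 = 0  t=3,i=7
  ..### -> #   bit 7 = 1  t=1,i=5
  ..##. -> .   bit 6 = 0  t=1,i=0
  ..#.# -> #   bit 5 = 1  t=0,i=7
  ..#.. -> #   bit 4 = 1  t=4,i=6
  ...## -> .   bit 3 = 0  t=1,i=4
  ...#. -> #   bit 2 = 1  t=0,i=6
  ....# -> #   bit 1 = 1  t=0,i=5
  ..... -> #   bit 0 = 1  t=2,i=0
  bits 11011000010101100100101010110111 = 3629533879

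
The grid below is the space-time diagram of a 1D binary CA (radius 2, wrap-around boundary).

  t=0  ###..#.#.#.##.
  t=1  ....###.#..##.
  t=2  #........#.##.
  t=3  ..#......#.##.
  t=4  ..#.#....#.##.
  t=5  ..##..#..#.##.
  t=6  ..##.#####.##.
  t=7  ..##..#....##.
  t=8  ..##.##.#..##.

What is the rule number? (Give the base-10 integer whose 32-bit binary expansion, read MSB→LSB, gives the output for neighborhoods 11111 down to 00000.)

4568688

  #####|.  b31=0 t=6,i=7
  ####.|.  b30=0 t=6,i=8
  ###.#|.  b29=0 t=1,i=6
  ###..|.  b28=0 t=0,i=2
  ##.##|.  b27=0 t=0,i=13
  ##.#.|.  b26=0 t=1,i=7
  ##..#|.  b25=0 t=0,i=3
  ##...|.  b24=0 t=1,i=13
  #.###|.  b23=0 t=0,i=0
  #.##.|#  b22=1 t=0,i=11
  #.#.#|.  b21=0 t=0,i=7
  #.#..|.  b20=0 t=1,i=8
  #..##|.  b19=0 t=1,i=10
  #..#.|#  b18=1 t=0,i=4
  #...#|.  b17=0 t=3,i=0
  #....|#  b16=1 t=1,i=0
  .####|#  b15=1 t=6,i=6
  .###.|.  b14=0 t=0,i=1
  .##.#|#  b13=1 t=0,i=12
  .##..|#  b12=1 t=1,i=12
  .#.##|.  b11=0 t=0,i=10
  .#.#.|#  b10=1 t=0,i=6
  .#..#|#  b9=1 t=1,i=9
  .#...|.  b8=0 t=2,i=1
  ..###|.  b7=0 t=1,i=4
  ..##.|#  b6=1 t=1,i=11
  ..#.#|#  b5=1 t=0,i=5
  ..#..|#  b4=1 t=3,i=2
  ...##|.  b3=0 t=1,i=3
  ...#.|.  b2=0 t=2,i=8
  ....#|.  b1=0 t=1,i=2
  .....|.  b0=0 t=1,i=1
  bits 00000000010001011011011001110000 = 4568688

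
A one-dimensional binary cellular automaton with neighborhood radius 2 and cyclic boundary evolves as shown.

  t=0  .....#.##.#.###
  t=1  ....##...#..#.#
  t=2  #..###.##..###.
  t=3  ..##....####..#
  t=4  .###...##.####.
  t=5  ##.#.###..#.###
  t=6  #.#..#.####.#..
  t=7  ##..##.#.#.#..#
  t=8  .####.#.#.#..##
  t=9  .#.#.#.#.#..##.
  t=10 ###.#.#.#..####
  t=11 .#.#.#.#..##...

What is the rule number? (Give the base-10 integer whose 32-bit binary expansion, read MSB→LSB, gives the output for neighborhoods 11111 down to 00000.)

  #####|.  b31=0 t=5,i=14
  ####.|#  b30=1 t=3,i=10
  ###.#|.  b29=0 t=2,i=5
  ###..|#  b28=1 t=0,i=14
  ##.##|.  b27=0 t=2,i=6
  ##.#.|#  b26=1 t=0,i=9
  ##..#|#  b25=1 t=2,i=9
  ##...|.  b24=0 t=0,i=0
  #.###|#  b23=1 t=0,i=12
  #.##.|.  b22=0 t=0,i=7
  #.#.#|.  b21=0 t=0,i=10
  #.#..|.  b20=0 t=1,i=14
  #..##|#  b19=1 t=2,i=2
  #..#.|#  b18=1 t=1,i=11
  #...#|#  b17=1 t=1,i=7
  #....|.  b16=0 t=0,i=1
  .####|.  b15=0 t=3,i=9
  .###.|.  b14=0 t=0,i=13
  .##.#|.  b13=0 t=0,i=8
  .##..|#  b12=1 t=1,i=5
  .#.##|.  b11=0 t=0,i=6
  .#.#.|#  b10=1 t=1,i=13
  .#..#|.  b9=0 t=1,i=10
  .#...|#  b8=1 t=1,i=0
  ..###|#  b7=1 t=2,i=3
  ..##.|#  b6=1 t=1,i=4
  ..#.#|#  b5=1 t=0,i=5
  ..#..|.  b4=0 t=1,i=9
  ...##|#  b3=1 t=1,i=3
  ...#.|#  b2=1 t=0,i=4
  ....#|.  b1=0 t=0,i=3
  .....|.  b0=0 t=0,i=2
  bits 01010110100011100001010111101100 = 1452152300

1452152300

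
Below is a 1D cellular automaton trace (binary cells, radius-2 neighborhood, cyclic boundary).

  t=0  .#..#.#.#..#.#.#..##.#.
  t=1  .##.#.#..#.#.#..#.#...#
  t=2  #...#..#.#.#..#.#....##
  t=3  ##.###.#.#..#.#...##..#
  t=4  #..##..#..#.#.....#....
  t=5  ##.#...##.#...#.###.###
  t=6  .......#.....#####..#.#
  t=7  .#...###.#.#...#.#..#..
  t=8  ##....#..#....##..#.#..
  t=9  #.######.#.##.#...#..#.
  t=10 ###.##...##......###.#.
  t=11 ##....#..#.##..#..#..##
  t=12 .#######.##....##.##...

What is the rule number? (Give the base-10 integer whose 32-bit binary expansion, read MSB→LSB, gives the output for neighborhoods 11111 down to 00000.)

  nb #####: next=#  (t=5,i=22, bit31=1)
  nb ####.: next=.  (t=5,i=0, bit30=0)
  nb ###.#: next=.  (t=3,i=1, bit29=0)
  nb ###..: next=#  (t=2,i=0, bit28=1)
  nb ##.##: next=.  (t=3,i=2, bit27=0)
  nb ##.#.: next=.  (t=0,i=20, bit26=0)
  nb ##..#: next=.  (t=3,i=20, bit25=0)
  nb ##...: next=#  (t=2,i=1, bit24=1)
  nb #.###: next=#  (t=3,i=3, bit23=1)
  nb #.##.: next=.  (t=1,i=1, bit22=0)
  nb #.#.#: next=#  (t=0,i=6, bit21=1)
  nb #.#..: next=.  (t=0,i=8, bit20=0)
  nb #..##: next=.  (t=0,i=17, bit19=0)
  nb #..#.: next=.  (t=0,i=0, bit18=0)
  nb #...#: next=.  (t=1,i=20, bit17=0)
  nb #....: next=#  (t=2,i=18, bit16=1)
  nb .####: next=.  (t=5,i=21, bit15=0)
  nb .###.: next=#  (t=2,i=22, bit14=1)
  nb .##.#: next=.  (t=0,i=19, bit13=0)
  nb .##..: next=.  (t=3,i=19, bit12=0)
  nb .#.##: next=#  (t=1,i=0, bit11=1)
  nb .#.#.: next=.  (t=0,i=5, bit10=0)
  nb .#..#: next=#  (t=0,i=2, bit9=1)
  nb .#...: next=.  (t=1,i=19, bit8=0)
  nb ..###: next=.  (t=2,i=21, bit7=0)
  nb ..##.: next=#  (t=0,i=18, bit6=1)
  nb ..#.#: next=#  (t=0,i=4, bit5=1)
  nb ..#..: next=#  (t=0,i=1, bit4=1)
  nb ...##: next=.  (t=2,i=20, bit3=0)
  nb ...#.: next=#  (t=1,i=21, bit2=1)
  nb ....#: next=#  (t=2,i=19, bit1=1)
  nb .....: next=.  (t=4,i=15, bit0=0)
  bits 10010001101000010100101001110110 = 2443266678

2443266678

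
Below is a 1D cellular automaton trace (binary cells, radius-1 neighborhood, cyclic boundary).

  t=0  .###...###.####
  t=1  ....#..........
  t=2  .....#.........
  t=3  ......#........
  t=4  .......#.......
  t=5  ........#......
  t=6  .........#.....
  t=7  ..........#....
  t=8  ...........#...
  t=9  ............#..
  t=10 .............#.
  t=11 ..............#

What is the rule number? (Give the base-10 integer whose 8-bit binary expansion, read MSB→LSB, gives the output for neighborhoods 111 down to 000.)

16

  ### -> .   bit 7 = 0  t=0,i=2
  ##. -> .   bit 6 = 0  t=0,i=3
  #.# -> .   bit 5 = 0  t=0,i=0
  #.. -> #   bit 4 = 1  t=0,i=4
  .## -> .   bit 3 = 0  t=0,i=1
  .#. -> .   bit 2 = 0  t=1,i=4
  ..# -> .   bit 1 = 0  t=0,i=6
  ... -> .   bit 0 = 0  t=0,i=5
  bits 00010000 = 16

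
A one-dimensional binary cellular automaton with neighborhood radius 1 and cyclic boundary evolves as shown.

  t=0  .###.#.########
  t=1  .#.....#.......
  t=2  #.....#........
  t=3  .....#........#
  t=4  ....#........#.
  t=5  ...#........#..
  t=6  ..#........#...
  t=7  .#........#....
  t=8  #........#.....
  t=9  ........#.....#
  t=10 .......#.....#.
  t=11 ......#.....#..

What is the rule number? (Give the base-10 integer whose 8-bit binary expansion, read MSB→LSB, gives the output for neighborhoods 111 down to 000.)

  ### -> .   bit 7 = 0  t=0,i=2
  ##. -> .   bit 6 = 0  t=0,i=3
  #.# -> .   bit 5 = 0  t=0,i=0
  #.. -> .   bit 4 = 0  t=1,i=2
  .## -> #   bit 3 = 1  t=0,i=1
  .#. -> .   bit 2 = 0  t=0,i=5
  ..# -> #   bit 1 = 1  t=1,i=0
  ... -> .   bit 0 = 0  t=1,i=3
  bits 00001010 = 10

10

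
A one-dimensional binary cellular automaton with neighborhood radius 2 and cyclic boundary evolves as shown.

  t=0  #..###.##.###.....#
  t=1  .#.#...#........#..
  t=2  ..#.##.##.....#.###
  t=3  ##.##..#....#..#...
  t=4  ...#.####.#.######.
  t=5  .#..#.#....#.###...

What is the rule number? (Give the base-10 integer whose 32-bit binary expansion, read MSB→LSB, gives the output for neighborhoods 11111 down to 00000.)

  ##### -> #   bit 31 = 1  t=4,i=14
  ####. -> .   bit 30 = 0  t=4,i=7
  ###.# -> .   bit 29 = 0  t=0,i=5
  ###.. -> .   bit 28 = 0  t=0,i=12
  ##.## -> .   bit 27 = 0  t=0,i=6
  ##.#. -> .   bit 26 = 0  t=4,i=9
  ##..# -> #   bit 25 = 1  t=0,i=1
  ##... -> .   bit 24 = 0  t=0,i=13
  #.### -> .   bit 23 = 0  t=0,i=10
  #.##. -> #   bit 22 = 1  t=0,i=7
  #.#.# -> .   bit 21 = 0  t=4,i=10
  #.#.. -> .   bit 20 = 0  t=1,i=3
  #..## -> .   bit 19 = 0  t=0,i=2
  #..#. -> #   bit 18 = 1  t=2,i=1
  #...# -> #   bit 17 = 1  t=1,i=5
  #.... -> .   bit 16 = 0  t=0,i=14
  .#### -> #   bit 15 = 1  t=4,i=6
  .###. -> .   bit 14 = 0  t=0,i=4
  .##.# -> .   bit 13 = 0  t=0,i=8
  .##.. -> .   bit 12 = 0  t=0,i=0
  .#.## -> #   bit 11 = 1  t=2,i=3
  .#.#. -> #   bit 10 = 1  t=1,i=2
  .#..# -> #   bit 9 = 1  t=3,i=13
  .#... -> #   bit 8 = 1  t=1,i=4
  ..### -> #   bit 7 = 1  t=0,i=3
  ..##. -> .   bit 6 = 0  t=0,i=18
  ..#.# -> .   bit 5 = 0  t=1,i=1
  ..#.. -> #   bit 4 = 1  t=1,i=7
  ...## -> .   bit 3 = 0  t=0,i=17
  ...#. -> .   bit 2 = 0  t=1,i=0
  ....# -> #   bit 1 = 1  t=0,i=16
  ..... -> .   bit 0 = 0  t=0,i=15
  bits 10000010010001101000111110010010 = 2185662354

2185662354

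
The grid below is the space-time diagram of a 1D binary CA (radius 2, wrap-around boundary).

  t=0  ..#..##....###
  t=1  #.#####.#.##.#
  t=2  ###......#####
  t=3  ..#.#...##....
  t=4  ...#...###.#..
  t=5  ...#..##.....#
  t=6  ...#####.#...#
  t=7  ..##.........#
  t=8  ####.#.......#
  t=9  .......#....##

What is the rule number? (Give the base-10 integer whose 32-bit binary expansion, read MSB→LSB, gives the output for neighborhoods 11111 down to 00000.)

  [31] ##### => .  t=1,i=4
  [30] ####. => .  t=1,i=5
  [29] ###.# => .  t=1,i=6
  [28] ###.. => #  t=0,i=13
  [27] ##.## => #  t=1,i=1
  [26] ##.#. => .  t=1,i=7
  [25] ##..# => #  t=0,i=0
  [24] ##... => .  t=0,i=7
  [23] #.### => #  t=1,i=2
  [22] #.##. => #  t=1,i=10
  [21] #.#.# => .  t=1,i=8
  [20] #.#.. => .  t=3,i=4
  [19] #..## => #  t=0,i=4
  [18] #..#. => .  t=0,i=1
  [17] #...# => .  t=3,i=6
  [16] #.... => #  t=0,i=8
  [15] .#### => .  t=1,i=3
  [14] .###. => .  t=0,i=12
  [13] .##.# => #  t=1,i=0
  [12] .##.. => #  t=0,i=6
  [11] .#.## => #  t=1,i=9
  [10] .#.#. => #  t=3,i=3
  [9] .#..# => #  t=0,i=3
  [8] .#... => .  t=3,i=5
  [7] ..### => #  t=0,i=11
  [6] ..##. => #  t=0,i=5
  [5] ..#.# => .  t=3,i=2
  [4] ..#.. => #  t=0,i=2
  [3] ...## => #  t=0,i=10
  [2] ...#. => .  t=3,i=1
  [1] ....# => .  t=0,i=9
  [0] ..... => .  t=2,i=5
  bits 00011010110010010011111011011000 = 449396440

449396440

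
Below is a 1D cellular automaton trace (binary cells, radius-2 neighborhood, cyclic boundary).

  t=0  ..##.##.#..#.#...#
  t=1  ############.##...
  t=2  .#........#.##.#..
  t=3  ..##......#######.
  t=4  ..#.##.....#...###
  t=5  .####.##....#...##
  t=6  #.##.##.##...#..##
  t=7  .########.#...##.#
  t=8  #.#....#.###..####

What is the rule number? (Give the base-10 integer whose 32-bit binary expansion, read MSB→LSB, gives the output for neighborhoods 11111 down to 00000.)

  nb #####: next=.  (t=1,i=2, bit31=0)
  nb ####.: next=#  (t=1,i=10, bit30=1)
  nb ###.#: next=.  (t=1,i=11, bit29=0)
  nb ###..: next=#  (t=3,i=16, bit28=1)
  nb ##.##: next=#  (t=0,i=4, bit27=1)
  nb ##.#.: next=#  (t=0,i=7, bit26=1)
  nb ##..#: next=.  (t=4,i=0, bit25=0)
  nb ##...: next=#  (t=1,i=15, bit24=1)
  nb #.###: next=.  (t=5,i=1, bit23=0)
  nb #.##.: next=#  (t=0,i=5, bit22=1)
  nb #.#.#: next=#  (t=7,i=17, bit21=1)
  nb #.#..: next=#  (t=0,i=8, bit20=1)
  nb #..##: next=#  (t=0,i=1, bit19=1)
  nb #..#.: next=#  (t=0,i=10, bit18=1)
  nb #...#: next=.  (t=0,i=15, bit17=0)
  nb #....: next=#  (t=2,i=3, bit16=1)
  nb .####: next=#  (t=1,i=1, bit15=1)
  nb .###.: next=#  (t=4,i=16, bit14=1)
  nb .##.#: next=#  (t=0,i=3, bit13=1)
  nb .##..: next=.  (t=1,i=14, bit12=0)
  nb .#.##: next=#  (t=2,i=11, bit11=1)
  nb .#.#.: next=.  (t=0,i=12, bit10=0)
  nb .#..#: next=#  (t=0,i=0, bit9=1)
  nb .#...: next=#  (t=0,i=14, bit8=1)
  nb ..###: next=.  (t=1,i=0, bit7=0)
  nb ..##.: next=#  (t=0,i=2, bit6=1)
  nb ..#.#: next=#  (t=0,i=11, bit5=1)
  nb ..#..: next=.  (t=0,i=17, bit4=0)
  nb ...##: next=.  (t=1,i=17, bit3=0)
  nb ...#.: next=.  (t=0,i=16, bit2=0)
  nb ....#: next=.  (t=2,i=8, bit1=0)
  nb .....: next=.  (t=2,i=4, bit0=0)
  bits 01011101011111011110101101100000 = 1568533344

1568533344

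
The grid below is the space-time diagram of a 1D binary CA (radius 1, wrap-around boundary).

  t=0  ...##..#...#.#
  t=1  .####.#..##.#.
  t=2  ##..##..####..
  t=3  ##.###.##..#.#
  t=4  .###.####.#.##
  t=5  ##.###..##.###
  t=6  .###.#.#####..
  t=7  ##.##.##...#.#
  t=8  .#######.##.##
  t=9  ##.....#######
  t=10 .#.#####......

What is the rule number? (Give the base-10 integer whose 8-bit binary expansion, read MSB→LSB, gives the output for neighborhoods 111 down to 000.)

  ###|.  b7=0 t=1,i=2
  ##.|#  b6=1 t=0,i=4
  #.#|#  b5=1 t=0,i=12
  #..|.  b4=0 t=0,i=0
  .##|#  b3=1 t=0,i=3
  .#.|.  b2=0 t=0,i=7
  ..#|#  b1=1 t=0,i=2
  ...|#  b0=1 t=0,i=1
  bits 01101011 = 107

107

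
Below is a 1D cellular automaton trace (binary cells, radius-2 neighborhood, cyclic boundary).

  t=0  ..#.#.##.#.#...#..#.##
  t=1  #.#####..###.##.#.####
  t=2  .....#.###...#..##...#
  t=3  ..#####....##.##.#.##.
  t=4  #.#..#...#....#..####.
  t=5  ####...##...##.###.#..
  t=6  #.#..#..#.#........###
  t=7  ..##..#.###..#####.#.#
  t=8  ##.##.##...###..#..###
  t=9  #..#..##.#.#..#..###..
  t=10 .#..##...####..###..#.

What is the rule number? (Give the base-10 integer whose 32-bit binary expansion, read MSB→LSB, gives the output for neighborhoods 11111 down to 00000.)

  #####|.  b31=0 t=1,i=4
  ####.|#  b30=1 t=1,i=5
  ###.#|.  b29=0 t=1,i=0
  ###..|.  b28=0 t=1,i=6
  ##.##|.  b27=0 t=1,i=1
  ##.#.|.  b26=0 t=0,i=8
  ##..#|#  b25=1 t=0,i=0
  ##...|.  b24=0 t=2,i=10
  #.###|.  b23=0 t=1,i=2
  #.##.|#  b22=1 t=0,i=6
  #.#.#|#  b21=1 t=0,i=4
  #.#..|#  b20=1 t=0,i=11
  #..##|#  b19=1 t=1,i=8
  #..#.|.  b18=0 t=0,i=1
  #...#|#  b17=1 t=0,i=13
  #....|.  b16=0 t=2,i=1
  .####|.  b15=0 t=1,i=3
  .###.|.  b14=0 t=1,i=10
  .##.#|.  b13=0 t=0,i=7
  .##..|#  b12=1 t=0,i=21
  .#.##|#  b11=1 t=0,i=5
  .#.#.|#  b10=1 t=0,i=3
  .#..#|#  b9=1 t=0,i=16
  .#...|.  b8=0 t=0,i=12
  ..###|#  b7=1 t=1,i=9
  ..##.|.  b6=0 t=2,i=16
  ..#.#|#  b5=1 t=0,i=2
  ..#..|.  b4=0 t=0,i=15
  ...##|.  b3=0 t=3,i=1
  ...#.|#  b2=1 t=0,i=14
  ....#|#  b1=1 t=2,i=3
  .....|#  b0=1 t=2,i=2
  bits 01000010011110100001111010100111 = 1115299495

1115299495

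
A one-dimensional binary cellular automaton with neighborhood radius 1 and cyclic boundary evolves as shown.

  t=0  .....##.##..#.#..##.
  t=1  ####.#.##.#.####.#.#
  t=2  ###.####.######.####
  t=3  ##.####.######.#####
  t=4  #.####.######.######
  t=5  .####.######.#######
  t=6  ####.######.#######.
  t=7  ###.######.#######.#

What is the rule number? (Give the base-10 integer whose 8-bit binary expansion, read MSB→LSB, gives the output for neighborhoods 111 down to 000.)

189

  nb ###: next=#  (t=1,i=0, bit7=1)
  nb ##.: next=.  (t=0,i=6, bit6=0)
  nb #.#: next=#  (t=0,i=7, bit5=1)
  nb #..: next=#  (t=0,i=10, bit4=1)
  nb .##: next=#  (t=0,i=5, bit3=1)
  nb .#.: next=#  (t=0,i=12, bit2=1)
  nb ..#: next=.  (t=0,i=4, bit1=0)
  nb ...: next=#  (t=0,i=0, bit0=1)
  bits 10111101 = 189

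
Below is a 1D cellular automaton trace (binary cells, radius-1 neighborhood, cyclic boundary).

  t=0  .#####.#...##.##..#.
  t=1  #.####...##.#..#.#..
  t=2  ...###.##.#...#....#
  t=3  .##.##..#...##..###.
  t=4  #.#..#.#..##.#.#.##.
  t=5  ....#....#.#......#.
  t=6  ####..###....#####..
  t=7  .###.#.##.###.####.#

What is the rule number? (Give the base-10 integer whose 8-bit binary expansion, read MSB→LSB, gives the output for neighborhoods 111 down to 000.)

  nb ###: next=#  (t=0,i=2, bit7=1)
  nb ##.: next=#  (t=0,i=5, bit6=1)
  nb #.#: next=.  (t=0,i=6, bit5=0)
  nb #..: next=.  (t=0,i=8, bit4=0)
  nb .##: next=.  (t=0,i=1, bit3=0)
  nb .#.: next=.  (t=0,i=7, bit2=0)
  nb ..#: next=#  (t=0,i=0, bit1=1)
  nb ...: next=#  (t=0,i=9, bit0=1)
  bits 11000011 = 195

195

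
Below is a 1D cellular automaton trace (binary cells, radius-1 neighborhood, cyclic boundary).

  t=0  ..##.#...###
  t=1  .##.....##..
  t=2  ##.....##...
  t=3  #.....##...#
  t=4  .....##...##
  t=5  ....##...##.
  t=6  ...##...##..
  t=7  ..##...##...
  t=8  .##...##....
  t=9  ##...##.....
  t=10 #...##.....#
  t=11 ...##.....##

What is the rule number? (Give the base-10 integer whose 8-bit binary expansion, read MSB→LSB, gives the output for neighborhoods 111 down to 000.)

  [7] ### => .  t=0,i=10
  [6] ##. => .  t=0,i=3
  [5] #.# => .  t=0,i=4
  [4] #.. => .  t=0,i=0
  [3] .## => #  t=0,i=2
  [2] .#. => .  t=0,i=5
  [1] ..# => #  t=0,i=1
  [0] ... => .  t=0,i=7
  bits 00001010 = 10

10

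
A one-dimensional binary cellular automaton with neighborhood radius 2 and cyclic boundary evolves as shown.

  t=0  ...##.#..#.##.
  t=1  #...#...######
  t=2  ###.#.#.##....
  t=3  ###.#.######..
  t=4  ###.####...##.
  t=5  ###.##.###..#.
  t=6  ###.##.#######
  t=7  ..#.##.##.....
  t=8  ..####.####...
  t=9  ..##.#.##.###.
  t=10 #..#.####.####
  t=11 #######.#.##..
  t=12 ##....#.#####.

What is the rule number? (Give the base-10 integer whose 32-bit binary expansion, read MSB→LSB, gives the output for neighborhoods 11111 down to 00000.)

  #####|.  b31=0 t=1,i=10
  ####.|.  b30=0 t=1,i=13
  ###.#|#  b29=1 t=2,i=2
  ###..|#  b28=1 t=1,i=0
  ##.##|.  b27=0 t=4,i=3
  ##.#.|.  b26=0 t=0,i=5
  ##..#|#  b25=1 t=3,i=12
  ##...|#  b24=1 t=0,i=13
  #.###|#  b23=1 t=3,i=6
  #.##.|#  b22=1 t=0,i=11
  #.#.#|#  b21=1 t=2,i=4
  #.#..|.  b20=0 t=0,i=6
  #..##|.  b19=0 t=3,i=13
  #..#.|#  b18=1 t=0,i=8
  #...#|#  b17=1 t=1,i=2
  #....|#  b16=1 t=0,i=0
  .####|#  b15=1 t=1,i=9
  .###.|#  b14=1 t=2,i=1
  .##.#|#  b13=1 t=0,i=4
  .##..|#  b12=1 t=0,i=12
  .#.##|#  b11=1 t=0,i=10
  .#.#.|.  b10=0 t=2,i=5
  .#..#|.  b9=0 t=0,i=7
  .#...|.  b8=0 t=1,i=5
  ..###|#  b7=1 t=1,i=8
  ..##.|.  b6=0 t=0,i=3
  ..#.#|#  b5=1 t=0,i=9
  ..#..|#  b4=1 t=1,i=4
  ...##|.  b3=0 t=0,i=2
  ...#.|.  b2=0 t=1,i=3
  ....#|.  b1=0 t=0,i=1
  .....|.  b0=0 t=7,i=11
  bits 00110011111001111111100010110000 = 870840496

870840496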